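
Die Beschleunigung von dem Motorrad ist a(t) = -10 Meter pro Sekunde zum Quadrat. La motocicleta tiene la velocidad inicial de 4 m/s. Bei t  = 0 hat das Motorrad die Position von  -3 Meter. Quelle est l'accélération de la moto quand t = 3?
Nous avons l'accélération a(t) = -10. En substituant t = 3: a(3) = -10.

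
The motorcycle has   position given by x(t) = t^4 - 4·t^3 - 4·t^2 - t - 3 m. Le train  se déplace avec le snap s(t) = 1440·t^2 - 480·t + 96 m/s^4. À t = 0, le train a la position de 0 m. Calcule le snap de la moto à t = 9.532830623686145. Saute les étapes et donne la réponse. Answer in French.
À t = 9.532830623686145, s = 24.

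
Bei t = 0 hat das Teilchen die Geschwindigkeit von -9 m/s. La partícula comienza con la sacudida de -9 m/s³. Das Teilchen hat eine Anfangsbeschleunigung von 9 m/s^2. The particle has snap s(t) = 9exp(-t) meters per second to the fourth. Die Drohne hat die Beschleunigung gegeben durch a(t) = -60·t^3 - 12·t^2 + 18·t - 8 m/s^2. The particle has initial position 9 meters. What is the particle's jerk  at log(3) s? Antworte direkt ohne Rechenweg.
The jerk at t = log(3) is j = -3.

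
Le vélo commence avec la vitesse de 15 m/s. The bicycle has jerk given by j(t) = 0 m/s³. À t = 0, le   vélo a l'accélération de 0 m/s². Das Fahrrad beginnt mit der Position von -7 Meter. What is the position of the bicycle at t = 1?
We need to integrate our jerk equation j(t) = 0 3 times. The antiderivative of jerk is acceleration. Using a(0) = 0, we get a(t) = 0. Taking ∫a(t)dt and applying v(0) = 15, we find v(t) = 15. The antiderivative of velocity, with x(0) = -7, gives position: x(t) = 15·t - 7. We have position x(t) = 15·t - 7. Substituting t = 1: x(1) = 8.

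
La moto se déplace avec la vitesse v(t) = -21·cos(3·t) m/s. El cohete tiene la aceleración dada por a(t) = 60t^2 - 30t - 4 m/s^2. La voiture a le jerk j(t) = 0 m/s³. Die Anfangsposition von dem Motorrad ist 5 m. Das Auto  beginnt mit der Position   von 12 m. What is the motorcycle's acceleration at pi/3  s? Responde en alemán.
Ausgehend von der Geschwindigkeit v(t) = -21·cos(3·t), nehmen wir 1 Ableitung. Die Ableitung von der Geschwindigkeit ergibt die Beschleunigung: a(t) = 63·sin(3·t). Mit a(t) = 63·sin(3·t) und Einsetzen von t = pi/3, finden wir a = 0.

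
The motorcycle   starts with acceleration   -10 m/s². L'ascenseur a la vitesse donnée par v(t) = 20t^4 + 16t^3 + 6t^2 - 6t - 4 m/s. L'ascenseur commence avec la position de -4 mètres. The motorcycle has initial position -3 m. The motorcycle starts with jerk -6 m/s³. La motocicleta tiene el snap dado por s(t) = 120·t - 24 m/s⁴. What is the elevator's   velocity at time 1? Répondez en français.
De l'équation de la vitesse v(t) = 20·t^4 + 16·t^3 + 6·t^2 - 6·t - 4, nous substituons t = 1 pour obtenir v = 32.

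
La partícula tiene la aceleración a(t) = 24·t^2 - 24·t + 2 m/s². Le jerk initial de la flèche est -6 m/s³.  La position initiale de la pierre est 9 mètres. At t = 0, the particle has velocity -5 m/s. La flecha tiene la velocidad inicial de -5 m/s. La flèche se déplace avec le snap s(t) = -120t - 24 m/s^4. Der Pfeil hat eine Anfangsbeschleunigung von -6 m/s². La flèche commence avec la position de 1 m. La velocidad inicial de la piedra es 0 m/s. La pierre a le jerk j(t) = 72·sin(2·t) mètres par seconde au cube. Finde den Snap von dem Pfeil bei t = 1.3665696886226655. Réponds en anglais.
We have snap s(t) = -120·t - 24. Substituting t = 1.3665696886226655: s(1.3665696886226655) = -187.988362634720.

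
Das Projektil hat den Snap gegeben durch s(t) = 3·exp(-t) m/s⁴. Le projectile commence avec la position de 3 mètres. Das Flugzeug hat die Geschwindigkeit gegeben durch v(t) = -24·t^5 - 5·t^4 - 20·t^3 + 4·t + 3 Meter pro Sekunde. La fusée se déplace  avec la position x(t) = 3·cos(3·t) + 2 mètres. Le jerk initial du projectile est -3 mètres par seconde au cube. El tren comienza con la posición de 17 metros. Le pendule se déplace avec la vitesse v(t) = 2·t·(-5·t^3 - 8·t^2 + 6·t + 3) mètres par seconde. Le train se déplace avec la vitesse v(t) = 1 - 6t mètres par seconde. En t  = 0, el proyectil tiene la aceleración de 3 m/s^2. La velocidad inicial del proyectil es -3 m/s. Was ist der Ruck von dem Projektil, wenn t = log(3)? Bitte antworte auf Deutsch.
Um dies zu lösen, müssen wir 1 Stammfunktion unserer Gleichung für den Snap s(t) = 3·exp(-t) finden. Mit ∫s(t)dt und Anwendung von j(0) = -3, finden wir j(t) = -3·exp(-t). Mit j(t) = -3·exp(-t) und Einsetzen von t = log(3), finden wir j = -1.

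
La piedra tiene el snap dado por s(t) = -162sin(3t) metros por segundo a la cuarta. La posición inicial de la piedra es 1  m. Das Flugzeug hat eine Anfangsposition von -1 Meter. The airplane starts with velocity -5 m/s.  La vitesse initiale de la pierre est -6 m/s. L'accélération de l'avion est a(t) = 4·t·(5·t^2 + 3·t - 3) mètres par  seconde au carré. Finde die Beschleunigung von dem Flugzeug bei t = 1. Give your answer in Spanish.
Tenemos la aceleración a(t) = 4·t·(5·t^2 + 3·t - 3). Sustituyendo t = 1: a(1) = 20.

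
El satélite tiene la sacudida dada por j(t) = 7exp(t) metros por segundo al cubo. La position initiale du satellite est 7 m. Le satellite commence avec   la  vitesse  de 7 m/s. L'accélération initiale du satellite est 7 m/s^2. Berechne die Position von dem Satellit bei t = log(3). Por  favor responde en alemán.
Wir müssen unsere Gleichung für den Ruck j(t) = 7·exp(t) 3-mal integrieren. Durch Integration von dem Ruck und Verwendung der Anfangsbedingung a(0) = 7, erhalten wir a(t) = 7·exp(t). Die Stammfunktion von der Beschleunigung ist die Geschwindigkeit. Mit v(0) = 7 erhalten wir v(t) = 7·exp(t). Durch Integration von der Geschwindigkeit und Verwendung der Anfangsbedingung x(0) = 7, erhalten wir x(t) = 7·exp(t). Mit x(t) = 7·exp(t) und Einsetzen von t = log(3), finden wir x = 21.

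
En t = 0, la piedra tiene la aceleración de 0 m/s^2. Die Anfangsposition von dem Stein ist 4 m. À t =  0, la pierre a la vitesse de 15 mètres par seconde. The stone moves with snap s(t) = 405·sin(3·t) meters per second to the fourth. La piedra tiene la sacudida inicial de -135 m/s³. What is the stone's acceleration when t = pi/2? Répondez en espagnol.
Para resolver esto, necesitamos tomar 2 integrales de nuestra ecuación del snap s(t) = 405·sin(3·t). Integrando el snap y usando la condición inicial j(0) = -135, obtenemos j(t) = -135·cos(3·t). Integrando la sacudida y usando la condición inicial a(0) = 0, obtenemos a(t) = -45·sin(3·t). Tenemos la aceleración a(t) = -45·sin(3·t). Sustituyendo t = pi/2: a(pi/2) = 45.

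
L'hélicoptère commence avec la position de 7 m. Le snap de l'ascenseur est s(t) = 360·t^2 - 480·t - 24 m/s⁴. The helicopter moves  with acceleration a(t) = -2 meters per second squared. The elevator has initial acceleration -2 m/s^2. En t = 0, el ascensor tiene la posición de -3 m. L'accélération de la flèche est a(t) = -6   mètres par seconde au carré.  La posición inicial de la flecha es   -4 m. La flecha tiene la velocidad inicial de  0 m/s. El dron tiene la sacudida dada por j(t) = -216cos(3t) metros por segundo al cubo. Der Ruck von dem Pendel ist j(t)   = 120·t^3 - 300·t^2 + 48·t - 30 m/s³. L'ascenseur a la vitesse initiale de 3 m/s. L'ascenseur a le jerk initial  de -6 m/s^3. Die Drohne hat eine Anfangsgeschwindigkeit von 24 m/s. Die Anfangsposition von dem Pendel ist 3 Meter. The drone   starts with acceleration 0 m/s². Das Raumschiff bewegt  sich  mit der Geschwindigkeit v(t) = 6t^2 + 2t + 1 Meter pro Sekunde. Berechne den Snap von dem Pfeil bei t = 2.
Um dies zu lösen, müssen wir 2 Ableitungen unserer Gleichung für die Beschleunigung a(t) = -6 nehmen. Die Ableitung von der Beschleunigung ergibt den Ruck: j(t) = 0. Die Ableitung von dem Ruck ergibt den Snap: s(t) = 0. Mit s(t) = 0 und Einsetzen von t = 2, finden wir s = 0.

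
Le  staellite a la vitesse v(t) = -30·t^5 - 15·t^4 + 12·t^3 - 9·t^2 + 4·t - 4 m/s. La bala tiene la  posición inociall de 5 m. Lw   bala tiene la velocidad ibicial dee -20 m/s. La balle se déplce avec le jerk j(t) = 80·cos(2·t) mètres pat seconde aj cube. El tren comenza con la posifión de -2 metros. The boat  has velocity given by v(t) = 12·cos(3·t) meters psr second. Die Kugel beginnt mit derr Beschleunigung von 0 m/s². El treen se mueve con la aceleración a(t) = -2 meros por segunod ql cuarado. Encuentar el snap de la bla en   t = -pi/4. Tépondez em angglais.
To solve this, we need to take 1 derivative of our jerk equation j(t) = 80·cos(2·t). The derivative of jerk gives snap: s(t) = -160·sin(2·t). From the given snap equation s(t) = -160·sin(2·t), we substitute t = -pi/4 to get s = 160.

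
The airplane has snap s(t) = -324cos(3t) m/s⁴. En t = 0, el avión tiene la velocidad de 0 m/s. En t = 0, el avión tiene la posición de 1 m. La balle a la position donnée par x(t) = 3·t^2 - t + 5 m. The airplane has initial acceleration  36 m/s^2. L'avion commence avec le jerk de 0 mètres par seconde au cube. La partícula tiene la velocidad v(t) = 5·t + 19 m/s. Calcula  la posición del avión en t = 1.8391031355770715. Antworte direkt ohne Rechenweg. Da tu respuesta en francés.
La position à t = 1.8391031355770715 est x = 2.11689805070486.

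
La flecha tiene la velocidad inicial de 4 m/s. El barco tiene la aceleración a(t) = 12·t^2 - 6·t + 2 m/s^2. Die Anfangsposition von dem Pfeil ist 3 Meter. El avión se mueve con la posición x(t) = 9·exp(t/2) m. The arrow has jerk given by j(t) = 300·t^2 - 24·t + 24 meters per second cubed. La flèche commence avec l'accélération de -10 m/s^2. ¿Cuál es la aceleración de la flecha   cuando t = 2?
Para resolver esto, necesitamos tomar 1 integral de nuestra ecuación de la sacudida j(t) = 300·t^2 - 24·t + 24. La integral de la sacudida es la aceleración. Usando a(0) = -10, obtenemos a(t) = 100·t^3 - 12·t^2 + 24·t - 10. Usando a(t) = 100·t^3 - 12·t^2 + 24·t - 10 y sustituyendo t = 2, encontramos a = 790.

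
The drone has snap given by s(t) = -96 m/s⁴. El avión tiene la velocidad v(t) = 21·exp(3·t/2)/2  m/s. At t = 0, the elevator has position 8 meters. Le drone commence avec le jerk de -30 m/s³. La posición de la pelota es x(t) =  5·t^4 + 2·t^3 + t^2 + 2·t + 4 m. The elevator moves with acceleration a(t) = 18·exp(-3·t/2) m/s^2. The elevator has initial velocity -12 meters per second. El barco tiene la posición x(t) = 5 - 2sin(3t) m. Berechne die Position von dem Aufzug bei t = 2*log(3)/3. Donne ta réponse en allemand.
Um dies zu lösen, müssen wir 2 Stammfunktionen unserer Gleichung für die Beschleunigung a(t) = 18·exp(-3·t/2) finden. Durch Integration von der Beschleunigung und Verwendung der Anfangsbedingung v(0) = -12, erhalten wir v(t) = -12·exp(-3·t/2). Mit ∫v(t)dt und Anwendung von x(0) = 8, finden wir x(t) = 8·exp(-3·t/2). Aus der Gleichung für die Position x(t) = 8·exp(-3·t/2), setzen wir t = 2*log(3)/3 ein und erhalten x = 8/3.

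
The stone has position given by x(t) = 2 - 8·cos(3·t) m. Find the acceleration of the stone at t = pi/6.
To solve this, we need to take 2 derivatives of our position equation x(t) = 2 - 8·cos(3·t). Differentiating position, we get velocity: v(t) = 24·sin(3·t). Taking d/dt of v(t), we find a(t) = 72·cos(3·t). We have acceleration a(t) = 72·cos(3·t). Substituting t = pi/6: a(pi/6) = 0.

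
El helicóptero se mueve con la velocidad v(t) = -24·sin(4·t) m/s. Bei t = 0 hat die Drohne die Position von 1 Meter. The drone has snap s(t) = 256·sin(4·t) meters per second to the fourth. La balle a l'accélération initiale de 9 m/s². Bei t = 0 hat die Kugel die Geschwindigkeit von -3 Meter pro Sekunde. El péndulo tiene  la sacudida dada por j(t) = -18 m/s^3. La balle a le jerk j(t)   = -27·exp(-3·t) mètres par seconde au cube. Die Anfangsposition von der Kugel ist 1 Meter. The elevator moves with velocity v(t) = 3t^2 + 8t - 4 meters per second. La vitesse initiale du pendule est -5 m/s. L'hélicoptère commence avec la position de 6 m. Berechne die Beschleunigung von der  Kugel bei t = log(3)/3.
Wir müssen die Stammfunktion unserer Gleichung für den Ruck j(t) = -27·exp(-3·t) 1-mal finden. Die Stammfunktion von dem Ruck, mit a(0) = 9, ergibt die Beschleunigung: a(t) = 9·exp(-3·t). Aus der Gleichung für die Beschleunigung a(t) = 9·exp(-3·t), setzen wir t = log(3)/3 ein und erhalten a = 3.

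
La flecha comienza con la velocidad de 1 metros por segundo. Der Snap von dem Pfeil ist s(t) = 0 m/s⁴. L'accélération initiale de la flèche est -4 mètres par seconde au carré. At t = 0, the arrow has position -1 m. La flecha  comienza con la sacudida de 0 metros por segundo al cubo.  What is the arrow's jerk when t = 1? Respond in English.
We need to integrate our snap equation s(t) = 0 1 time. Integrating snap and using the initial condition j(0) = 0, we get j(t) = 0. From the given jerk equation j(t) = 0, we substitute t = 1 to get j = 0.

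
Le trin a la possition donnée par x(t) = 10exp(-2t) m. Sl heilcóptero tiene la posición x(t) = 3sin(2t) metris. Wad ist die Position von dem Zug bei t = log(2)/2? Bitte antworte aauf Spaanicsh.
Tenemos la posición x(t) = 10·exp(-2·t). Sustituyendo t = log(2)/2: x(log(2)/2) = 5.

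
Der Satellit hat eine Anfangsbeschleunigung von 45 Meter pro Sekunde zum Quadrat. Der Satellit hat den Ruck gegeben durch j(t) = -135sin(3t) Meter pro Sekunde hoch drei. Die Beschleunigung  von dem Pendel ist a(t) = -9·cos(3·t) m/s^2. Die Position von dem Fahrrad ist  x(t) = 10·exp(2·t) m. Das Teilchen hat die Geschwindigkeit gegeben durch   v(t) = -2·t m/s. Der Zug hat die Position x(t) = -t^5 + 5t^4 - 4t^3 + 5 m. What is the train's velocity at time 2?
Starting from position x(t) = -t^5 + 5·t^4 - 4·t^3 + 5, we take 1 derivative. Taking d/dt of x(t), we find v(t) = -5·t^4 + 20·t^3 - 12·t^2. Using v(t) = -5·t^4 + 20·t^3 - 12·t^2 and substituting t = 2, we find v = 32.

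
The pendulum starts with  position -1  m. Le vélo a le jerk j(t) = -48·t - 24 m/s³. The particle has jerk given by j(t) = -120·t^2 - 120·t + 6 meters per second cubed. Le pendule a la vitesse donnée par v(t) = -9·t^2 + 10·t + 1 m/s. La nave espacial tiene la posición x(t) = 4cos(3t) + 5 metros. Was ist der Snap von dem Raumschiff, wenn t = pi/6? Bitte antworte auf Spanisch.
Partiendo de la posición x(t) = 4·cos(3·t) + 5, tomamos 4 derivadas. Tomando d/dt de x(t), encontramos v(t) = -12·sin(3·t). Derivando la velocidad, obtenemos la aceleración: a(t) = -36·cos(3·t). La derivada de la aceleración da la sacudida: j(t) = 108·sin(3·t). Tomando d/dt de j(t), encontramos s(t) = 324·cos(3·t). Usando s(t) = 324·cos(3·t) y sustituyendo t = pi/6, encontramos s = 0.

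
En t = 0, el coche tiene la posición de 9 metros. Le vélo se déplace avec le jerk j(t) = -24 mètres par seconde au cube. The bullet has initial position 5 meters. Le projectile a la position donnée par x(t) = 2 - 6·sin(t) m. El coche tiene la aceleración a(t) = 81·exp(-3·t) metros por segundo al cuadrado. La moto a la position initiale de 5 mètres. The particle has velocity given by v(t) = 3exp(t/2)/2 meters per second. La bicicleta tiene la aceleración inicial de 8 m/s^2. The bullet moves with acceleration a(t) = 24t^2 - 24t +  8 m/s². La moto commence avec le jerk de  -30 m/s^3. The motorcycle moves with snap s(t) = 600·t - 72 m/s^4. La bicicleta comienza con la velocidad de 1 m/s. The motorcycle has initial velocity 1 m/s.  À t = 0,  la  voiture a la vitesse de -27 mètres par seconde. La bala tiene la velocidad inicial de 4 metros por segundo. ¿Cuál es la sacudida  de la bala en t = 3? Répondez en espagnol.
Partiendo de la aceleración a(t) = 24·t^2 - 24·t + 8, tomamos 1 derivada. Tomando d/dt de a(t), encontramos j(t) = 48·t - 24. Tenemos la sacudida j(t) = 48·t - 24. Sustituyendo t = 3: j(3) = 120.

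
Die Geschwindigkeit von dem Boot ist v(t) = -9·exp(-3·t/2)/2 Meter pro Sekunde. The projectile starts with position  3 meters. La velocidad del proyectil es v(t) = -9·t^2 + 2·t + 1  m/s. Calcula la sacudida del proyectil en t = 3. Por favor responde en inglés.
We must differentiate our velocity equation v(t) = -9·t^2 + 2·t + 1 2 times. Differentiating velocity, we get acceleration: a(t) = 2 - 18·t. Taking d/dt of a(t), we find j(t) = -18. We have jerk j(t) = -18. Substituting t = 3: j(3) = -18.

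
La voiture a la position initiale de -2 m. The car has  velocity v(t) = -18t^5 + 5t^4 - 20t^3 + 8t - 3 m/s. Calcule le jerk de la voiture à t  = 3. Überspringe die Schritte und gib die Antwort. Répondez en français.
La réponse est -9540.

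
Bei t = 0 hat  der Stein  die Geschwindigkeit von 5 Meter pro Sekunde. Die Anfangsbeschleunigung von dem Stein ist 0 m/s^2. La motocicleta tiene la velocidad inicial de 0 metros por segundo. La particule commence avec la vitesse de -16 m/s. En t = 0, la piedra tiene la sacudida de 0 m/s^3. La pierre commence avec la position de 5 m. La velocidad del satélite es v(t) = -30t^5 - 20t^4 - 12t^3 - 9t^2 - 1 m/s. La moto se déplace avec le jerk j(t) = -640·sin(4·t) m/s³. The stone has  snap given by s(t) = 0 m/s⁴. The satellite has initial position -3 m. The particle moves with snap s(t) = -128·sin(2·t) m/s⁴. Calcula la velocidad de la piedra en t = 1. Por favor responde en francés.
Nous devons intégrer notre équation du snap s(t) = 0 3 fois. En intégrant le snap et en utilisant la condition initiale j(0) = 0, nous obtenons j(t) = 0. La primitive du jerk, avec a(0) = 0, donne l'accélération: a(t) = 0. En prenant ∫a(t)dt et en appliquant v(0) = 5, nous trouvons v(t) = 5. De l'équation de la vitesse v(t) = 5, nous substituons t = 1 pour obtenir v = 5.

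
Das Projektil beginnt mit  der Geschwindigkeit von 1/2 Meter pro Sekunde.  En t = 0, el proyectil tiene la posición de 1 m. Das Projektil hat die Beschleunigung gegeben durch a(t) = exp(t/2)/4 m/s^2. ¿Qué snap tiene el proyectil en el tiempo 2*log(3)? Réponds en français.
Pour résoudre ceci, nous devons prendre 2 dérivées de notre équation de l'accélération a(t) = exp(t/2)/4. En dérivant l'accélération, nous obtenons le jerk: j(t) = exp(t/2)/8. En prenant d/dt de j(t), nous trouvons s(t) = exp(t/2)/16. De l'équation du snap s(t) = exp(t/2)/16, nous substituons t = 2*log(3) pour obtenir s = 3/16.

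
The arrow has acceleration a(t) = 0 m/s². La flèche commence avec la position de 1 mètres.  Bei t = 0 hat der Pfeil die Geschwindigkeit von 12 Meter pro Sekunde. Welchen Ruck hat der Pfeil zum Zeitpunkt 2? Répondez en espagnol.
Debemos derivar nuestra ecuación de la aceleración a(t) = 0 1 vez. La derivada de la aceleración da la sacudida: j(t) = 0. Tenemos la sacudida j(t) = 0. Sustituyendo t = 2: j(2) = 0.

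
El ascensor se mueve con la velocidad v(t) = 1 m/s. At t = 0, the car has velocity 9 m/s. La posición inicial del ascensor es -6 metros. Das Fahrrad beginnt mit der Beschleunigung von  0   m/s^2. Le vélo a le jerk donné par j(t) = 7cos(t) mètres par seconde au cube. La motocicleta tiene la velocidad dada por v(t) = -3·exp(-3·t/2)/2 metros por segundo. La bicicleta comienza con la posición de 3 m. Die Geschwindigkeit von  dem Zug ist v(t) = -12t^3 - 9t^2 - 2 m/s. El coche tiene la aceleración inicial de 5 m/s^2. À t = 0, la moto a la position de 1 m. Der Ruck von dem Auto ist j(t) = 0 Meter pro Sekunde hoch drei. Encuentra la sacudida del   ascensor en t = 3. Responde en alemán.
Ausgehend von der Geschwindigkeit v(t) = 1, nehmen wir 2 Ableitungen. Die Ableitung von der Geschwindigkeit ergibt die Beschleunigung: a(t) = 0. Die Ableitung von der Beschleunigung ergibt den Ruck: j(t) = 0. Wir haben den Ruck j(t) = 0. Durch Einsetzen von t = 3: j(3) = 0.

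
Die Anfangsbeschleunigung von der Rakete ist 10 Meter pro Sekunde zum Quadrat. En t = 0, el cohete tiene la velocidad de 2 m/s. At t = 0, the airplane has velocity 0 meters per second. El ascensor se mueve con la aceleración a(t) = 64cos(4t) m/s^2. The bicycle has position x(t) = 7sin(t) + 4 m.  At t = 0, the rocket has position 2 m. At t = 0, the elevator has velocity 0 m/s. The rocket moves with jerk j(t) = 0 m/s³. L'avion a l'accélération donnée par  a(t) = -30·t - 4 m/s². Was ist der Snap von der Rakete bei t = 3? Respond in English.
Starting from jerk j(t) = 0, we take 1 derivative. Differentiating jerk, we get snap: s(t) = 0. Using s(t) = 0 and substituting t = 3, we find s = 0.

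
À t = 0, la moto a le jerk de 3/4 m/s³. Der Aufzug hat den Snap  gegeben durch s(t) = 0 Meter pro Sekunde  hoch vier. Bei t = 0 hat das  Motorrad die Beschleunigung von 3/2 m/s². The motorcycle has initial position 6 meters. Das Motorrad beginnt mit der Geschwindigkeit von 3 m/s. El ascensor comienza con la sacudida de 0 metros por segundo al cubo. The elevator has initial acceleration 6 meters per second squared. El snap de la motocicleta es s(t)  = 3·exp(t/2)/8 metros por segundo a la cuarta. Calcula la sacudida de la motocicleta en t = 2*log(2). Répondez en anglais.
To find the answer, we compute 1 antiderivative of s(t) = 3·exp(t/2)/8. The integral of snap is jerk. Using j(0) = 3/4, we get j(t) = 3·exp(t/2)/4. We have jerk j(t) = 3·exp(t/2)/4. Substituting t = 2*log(2): j(2*log(2)) = 3/2.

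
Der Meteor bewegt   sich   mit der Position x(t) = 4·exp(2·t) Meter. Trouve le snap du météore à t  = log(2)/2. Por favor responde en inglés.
We must differentiate our position equation x(t) = 4·exp(2·t) 4 times. Differentiating position, we get velocity: v(t) = 8·exp(2·t). The derivative of velocity gives acceleration: a(t) = 16·exp(2·t). Taking d/dt of a(t), we find j(t) = 32·exp(2·t). The derivative of jerk gives snap: s(t) = 64·exp(2·t). Using s(t) = 64·exp(2·t) and substituting t = log(2)/2, we find s = 128.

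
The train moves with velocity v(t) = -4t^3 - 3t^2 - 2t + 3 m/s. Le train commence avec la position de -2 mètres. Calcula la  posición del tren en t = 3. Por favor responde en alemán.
Ausgehend von der Geschwindigkeit v(t) = -4·t^3 - 3·t^2 - 2·t + 3, nehmen wir 1 Stammfunktion. Mit ∫v(t)dt und Anwendung von x(0) = -2, finden wir x(t) = -t^4 - t^3 - t^2 + 3·t - 2. Aus der Gleichung für die Position x(t) = -t^4 - t^3 - t^2 + 3·t - 2, setzen wir t = 3 ein und erhalten x = -110.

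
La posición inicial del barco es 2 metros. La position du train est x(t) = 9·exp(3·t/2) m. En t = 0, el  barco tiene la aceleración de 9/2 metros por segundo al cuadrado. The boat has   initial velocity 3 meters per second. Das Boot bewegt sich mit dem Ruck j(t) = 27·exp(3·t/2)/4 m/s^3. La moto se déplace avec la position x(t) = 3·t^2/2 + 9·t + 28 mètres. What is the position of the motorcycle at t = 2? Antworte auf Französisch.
En utilisant x(t) = 3·t^2/2 + 9·t + 28 et en substituant t = 2, nous trouvons x = 52.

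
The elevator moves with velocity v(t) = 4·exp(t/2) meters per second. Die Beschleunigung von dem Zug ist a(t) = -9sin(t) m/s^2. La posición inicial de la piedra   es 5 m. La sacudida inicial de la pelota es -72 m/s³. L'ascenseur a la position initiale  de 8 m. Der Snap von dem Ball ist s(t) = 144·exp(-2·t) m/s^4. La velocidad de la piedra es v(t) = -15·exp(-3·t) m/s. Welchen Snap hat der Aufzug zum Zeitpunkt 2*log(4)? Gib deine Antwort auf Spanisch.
Partiendo de la velocidad v(t) = 4·exp(t/2), tomamos 3 derivadas. Tomando d/dt de v(t), encontramos a(t) = 2·exp(t/2). Tomando d/dt de a(t), encontramos j(t) = exp(t/2). Tomando d/dt de j(t), encontramos s(t) = exp(t/2)/2. De la ecuación del snap s(t) = exp(t/2)/2, sustituimos t = 2*log(4) para obtener s = 2.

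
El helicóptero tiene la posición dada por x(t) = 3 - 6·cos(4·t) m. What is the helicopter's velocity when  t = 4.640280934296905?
Starting from position x(t) = 3 - 6·cos(4·t), we take 1 derivative. Taking d/dt of x(t), we find v(t) = 24·sin(4·t). Using v(t) = 24·sin(4·t) and substituting t = 4.640280934296905, we find v = -6.82678858884187.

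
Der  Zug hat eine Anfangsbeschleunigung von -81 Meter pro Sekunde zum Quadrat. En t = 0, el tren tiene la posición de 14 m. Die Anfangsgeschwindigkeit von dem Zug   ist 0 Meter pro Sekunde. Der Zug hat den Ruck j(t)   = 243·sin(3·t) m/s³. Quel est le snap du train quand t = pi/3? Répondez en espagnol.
Para resolver esto, necesitamos tomar 1 derivada de nuestra ecuación de la sacudida j(t) = 243·sin(3·t). La derivada de la sacudida da el snap: s(t) = 729·cos(3·t). Usando s(t) = 729·cos(3·t) y sustituyendo t = pi/3, encontramos s = -729.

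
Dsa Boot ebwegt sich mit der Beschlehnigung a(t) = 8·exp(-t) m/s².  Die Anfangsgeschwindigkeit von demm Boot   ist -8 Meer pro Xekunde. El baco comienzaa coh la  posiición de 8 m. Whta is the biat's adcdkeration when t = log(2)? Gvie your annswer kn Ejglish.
Using a(t) = 8·exp(-t) and substituting t = log(2), we find a = 4.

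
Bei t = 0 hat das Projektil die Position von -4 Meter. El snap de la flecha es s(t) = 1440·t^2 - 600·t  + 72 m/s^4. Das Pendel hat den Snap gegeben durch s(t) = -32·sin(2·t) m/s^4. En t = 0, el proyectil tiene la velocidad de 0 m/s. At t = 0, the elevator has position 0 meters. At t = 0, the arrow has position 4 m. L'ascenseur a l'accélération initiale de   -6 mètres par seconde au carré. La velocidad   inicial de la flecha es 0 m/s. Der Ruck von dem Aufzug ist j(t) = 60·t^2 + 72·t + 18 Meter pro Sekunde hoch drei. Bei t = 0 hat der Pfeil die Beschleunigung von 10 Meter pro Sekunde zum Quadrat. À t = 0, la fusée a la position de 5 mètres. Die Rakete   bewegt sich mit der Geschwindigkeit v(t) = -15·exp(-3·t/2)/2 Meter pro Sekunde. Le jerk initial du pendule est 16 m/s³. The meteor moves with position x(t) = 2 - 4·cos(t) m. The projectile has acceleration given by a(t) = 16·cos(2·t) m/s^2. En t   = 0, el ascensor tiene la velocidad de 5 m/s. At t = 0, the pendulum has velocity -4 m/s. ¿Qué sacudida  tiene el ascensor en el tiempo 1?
Tenemos la sacudida j(t) = 60·t^2 + 72·t + 18. Sustituyendo t = 1: j(1) = 150.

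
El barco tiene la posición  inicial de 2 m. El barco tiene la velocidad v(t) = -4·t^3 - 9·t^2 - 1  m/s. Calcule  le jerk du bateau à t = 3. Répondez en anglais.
Starting from velocity v(t) = -4·t^3 - 9·t^2 - 1, we take 2 derivatives. Taking d/dt of v(t), we find a(t) = -12·t^2 - 18·t. The derivative of acceleration gives jerk: j(t) = -24·t - 18. We have jerk j(t) = -24·t - 18. Substituting t = 3: j(3) = -90.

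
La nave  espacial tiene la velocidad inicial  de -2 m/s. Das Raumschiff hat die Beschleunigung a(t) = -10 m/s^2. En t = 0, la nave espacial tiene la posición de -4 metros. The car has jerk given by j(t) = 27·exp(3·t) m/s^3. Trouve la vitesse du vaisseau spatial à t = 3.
En partant de l'accélération a(t) = -10, nous prenons 1 intégrale. En prenant ∫a(t)dt et en appliquant v(0) = -2, nous trouvons v(t) = -10·t - 2. En utilisant v(t) = -10·t - 2 et en substituant t = 3, nous trouvons v = -32.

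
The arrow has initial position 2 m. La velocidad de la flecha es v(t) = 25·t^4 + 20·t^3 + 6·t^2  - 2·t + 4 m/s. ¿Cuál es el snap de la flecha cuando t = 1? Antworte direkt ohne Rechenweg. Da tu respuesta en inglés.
At t = 1, s = 720.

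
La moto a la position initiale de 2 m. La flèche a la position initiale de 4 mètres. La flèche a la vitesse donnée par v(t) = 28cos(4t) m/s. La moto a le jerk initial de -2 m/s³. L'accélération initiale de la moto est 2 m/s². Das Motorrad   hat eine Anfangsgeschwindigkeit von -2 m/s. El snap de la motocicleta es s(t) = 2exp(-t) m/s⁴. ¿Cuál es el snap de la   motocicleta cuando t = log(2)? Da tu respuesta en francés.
Nous avons le snap s(t) = 2·exp(-t). En substituant t = log(2): s(log(2)) = 1.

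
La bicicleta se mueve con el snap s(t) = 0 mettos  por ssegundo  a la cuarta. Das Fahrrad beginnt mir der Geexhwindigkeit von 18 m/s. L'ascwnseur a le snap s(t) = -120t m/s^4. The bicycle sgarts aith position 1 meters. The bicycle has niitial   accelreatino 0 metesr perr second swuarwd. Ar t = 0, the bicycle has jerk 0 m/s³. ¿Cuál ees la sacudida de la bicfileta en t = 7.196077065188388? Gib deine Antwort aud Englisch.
Starting from snap s(t) = 0, we take 1 integral. Taking ∫s(t)dt and applying j(0) = 0, we find j(t) = 0. Using j(t) = 0 and substituting t = 7.196077065188388, we find j = 0.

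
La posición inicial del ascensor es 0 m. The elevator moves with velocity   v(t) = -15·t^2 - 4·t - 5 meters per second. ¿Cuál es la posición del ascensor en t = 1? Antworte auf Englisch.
To solve this, we need to take 1 antiderivative of our velocity equation v(t) = -15·t^2 - 4·t - 5. The antiderivative of velocity, with x(0) = 0, gives position: x(t) = -5·t^3 - 2·t^2 - 5·t. From the given position equation x(t) = -5·t^3 - 2·t^2 - 5·t, we substitute t = 1 to get x = -12.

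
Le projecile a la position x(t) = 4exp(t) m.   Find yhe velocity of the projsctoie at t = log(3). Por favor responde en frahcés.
Pour résoudre ceci, nous devons prendre 1 dérivée de notre équation de la position x(t) = 4·exp(t). En prenant d/dt de x(t), nous trouvons v(t) = 4·exp(t). De l'équation de la vitesse v(t) = 4·exp(t), nous substituons t = log(3) pour obtenir v = 12.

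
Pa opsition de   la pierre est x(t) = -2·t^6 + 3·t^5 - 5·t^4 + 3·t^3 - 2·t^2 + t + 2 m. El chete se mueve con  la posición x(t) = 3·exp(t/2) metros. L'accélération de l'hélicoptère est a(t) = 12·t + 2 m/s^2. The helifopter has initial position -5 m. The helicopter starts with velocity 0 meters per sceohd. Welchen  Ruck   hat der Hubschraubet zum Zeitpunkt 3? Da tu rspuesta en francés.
Nous devons dériver notre équation de l'accélération a(t) = 12·t + 2 1 fois. En dérivant l'accélération, nous obtenons le jerk: j(t) = 12. Nous avons le jerk j(t) = 12. En substituant t = 3: j(3) = 12.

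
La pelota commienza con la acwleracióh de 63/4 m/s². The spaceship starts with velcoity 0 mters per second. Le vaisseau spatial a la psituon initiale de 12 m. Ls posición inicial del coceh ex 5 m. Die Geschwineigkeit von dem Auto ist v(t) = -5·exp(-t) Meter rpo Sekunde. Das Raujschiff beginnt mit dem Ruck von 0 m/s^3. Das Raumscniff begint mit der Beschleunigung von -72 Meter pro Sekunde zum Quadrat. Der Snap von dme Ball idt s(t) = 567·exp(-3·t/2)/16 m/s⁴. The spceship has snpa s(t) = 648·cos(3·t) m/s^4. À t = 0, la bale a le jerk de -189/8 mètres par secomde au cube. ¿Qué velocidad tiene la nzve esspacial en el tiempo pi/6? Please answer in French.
Nous devons trouver l'intégrale de notre équation du snap s(t) = 648·cos(3·t) 3 fois. En intégrant le snap et en utilisant la condition initiale j(0) = 0, nous obtenons j(t) = 216·sin(3·t). La primitive du jerk, avec a(0) = -72, donne l'accélération: a(t) = -72·cos(3·t). La primitive de l'accélération, avec v(0) = 0, donne la vitesse: v(t) = -24·sin(3·t). En utilisant v(t) = -24·sin(3·t) et en substituant t = pi/6, nous trouvons v = -24.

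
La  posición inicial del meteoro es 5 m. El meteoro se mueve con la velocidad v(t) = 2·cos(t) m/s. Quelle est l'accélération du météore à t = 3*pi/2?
Nous devons dériver notre équation de la vitesse v(t) = 2·cos(t) 1 fois. En dérivant la vitesse, nous obtenons l'accélération: a(t) = -2·sin(t). En utilisant a(t) = -2·sin(t) et en substituant t = 3*pi/2, nous trouvons a = 2.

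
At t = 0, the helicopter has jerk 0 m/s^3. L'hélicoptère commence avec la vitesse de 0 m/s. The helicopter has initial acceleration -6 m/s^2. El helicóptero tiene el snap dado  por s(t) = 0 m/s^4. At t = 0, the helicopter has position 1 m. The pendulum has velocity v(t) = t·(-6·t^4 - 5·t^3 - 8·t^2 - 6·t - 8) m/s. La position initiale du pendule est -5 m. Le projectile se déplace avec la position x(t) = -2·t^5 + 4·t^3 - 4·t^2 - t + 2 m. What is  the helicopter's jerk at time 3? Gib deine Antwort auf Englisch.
To find the answer, we compute 1 antiderivative of s(t) = 0. The antiderivative of snap, with j(0) = 0, gives jerk: j(t) = 0. Using j(t) = 0 and substituting t = 3, we find j = 0.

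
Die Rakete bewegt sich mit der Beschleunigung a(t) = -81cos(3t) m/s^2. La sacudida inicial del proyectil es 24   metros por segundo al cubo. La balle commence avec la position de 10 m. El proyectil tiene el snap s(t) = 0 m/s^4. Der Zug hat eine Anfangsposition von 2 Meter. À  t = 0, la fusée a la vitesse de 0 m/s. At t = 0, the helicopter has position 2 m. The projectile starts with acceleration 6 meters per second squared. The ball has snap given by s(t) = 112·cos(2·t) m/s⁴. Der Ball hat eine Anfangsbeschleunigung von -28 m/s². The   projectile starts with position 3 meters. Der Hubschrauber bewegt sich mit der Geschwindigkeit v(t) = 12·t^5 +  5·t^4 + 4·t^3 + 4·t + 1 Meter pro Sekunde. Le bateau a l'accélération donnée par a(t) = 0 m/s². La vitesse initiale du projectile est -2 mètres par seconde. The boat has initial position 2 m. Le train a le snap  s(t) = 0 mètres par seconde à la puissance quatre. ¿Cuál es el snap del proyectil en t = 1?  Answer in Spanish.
De la ecuación del snap s(t) = 0, sustituimos t = 1 para obtener s = 0.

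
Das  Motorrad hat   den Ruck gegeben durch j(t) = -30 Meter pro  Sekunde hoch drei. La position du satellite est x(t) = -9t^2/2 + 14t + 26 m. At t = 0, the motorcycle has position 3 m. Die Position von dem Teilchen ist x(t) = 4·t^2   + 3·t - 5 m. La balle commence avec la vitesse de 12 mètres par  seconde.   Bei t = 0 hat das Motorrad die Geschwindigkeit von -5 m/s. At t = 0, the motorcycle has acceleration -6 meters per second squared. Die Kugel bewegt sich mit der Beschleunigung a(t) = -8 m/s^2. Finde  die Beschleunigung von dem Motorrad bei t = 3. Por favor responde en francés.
En partant du jerk j(t) = -30, nous prenons 1 intégrale. La primitive du jerk, avec a(0) = -6, donne l'accélération: a(t) = -30·t - 6. En utilisant a(t) = -30·t - 6 et en substituant t = 3, nous trouvons a = -96.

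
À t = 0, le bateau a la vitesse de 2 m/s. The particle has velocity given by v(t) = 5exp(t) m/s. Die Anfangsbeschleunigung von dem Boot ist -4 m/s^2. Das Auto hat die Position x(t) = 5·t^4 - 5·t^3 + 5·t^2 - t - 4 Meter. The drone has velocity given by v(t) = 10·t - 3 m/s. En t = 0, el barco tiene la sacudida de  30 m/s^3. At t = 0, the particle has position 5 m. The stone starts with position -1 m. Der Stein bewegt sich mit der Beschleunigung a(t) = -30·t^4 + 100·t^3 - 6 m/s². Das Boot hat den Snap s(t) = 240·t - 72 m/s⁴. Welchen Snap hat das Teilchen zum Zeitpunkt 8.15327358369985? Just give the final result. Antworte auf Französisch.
Le snap à t = 8.15327358369985 est s = 17373.6765219623.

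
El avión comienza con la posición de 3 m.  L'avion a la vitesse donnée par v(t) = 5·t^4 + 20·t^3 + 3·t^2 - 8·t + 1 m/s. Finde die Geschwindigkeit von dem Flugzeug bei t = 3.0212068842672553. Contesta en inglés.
Using v(t) = 5·t^4 + 20·t^3 + 3·t^2 - 8·t + 1 and substituting t = 3.0212068842672553, we find v = 972.319996424626.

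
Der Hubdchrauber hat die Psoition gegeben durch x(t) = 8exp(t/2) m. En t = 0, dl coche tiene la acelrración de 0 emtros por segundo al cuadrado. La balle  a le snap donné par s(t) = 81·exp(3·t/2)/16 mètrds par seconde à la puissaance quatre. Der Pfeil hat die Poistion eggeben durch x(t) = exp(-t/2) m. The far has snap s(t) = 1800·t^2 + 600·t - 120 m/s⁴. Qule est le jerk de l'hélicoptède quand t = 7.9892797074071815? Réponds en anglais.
We must differentiate our position equation x(t) = 8·exp(t/2) 3 times. Differentiating position, we get velocity: v(t) = 4·exp(t/2). Taking d/dt of v(t), we find a(t) = 2·exp(t/2). Taking d/dt of a(t), we find j(t) = exp(t/2). We have jerk j(t) = exp(t/2). Substituting t = 7.9892797074071815: j(7.9892797074071815) = 54.3062788962662.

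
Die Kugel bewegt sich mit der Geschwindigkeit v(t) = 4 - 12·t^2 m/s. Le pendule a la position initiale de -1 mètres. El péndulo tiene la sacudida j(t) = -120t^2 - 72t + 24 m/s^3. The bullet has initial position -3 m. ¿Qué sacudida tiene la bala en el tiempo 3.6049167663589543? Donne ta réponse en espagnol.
Partiendo de la velocidad v(t) = 4 - 12·t^2, tomamos 2 derivadas. Derivando la velocidad, obtenemos la aceleración: a(t) = -24·t. Tomando d/dt de a(t), encontramos j(t) = -24. Tenemos la sacudida j(t) = -24. Sustituyendo t = 3.6049167663589543: j(3.6049167663589543) = -24.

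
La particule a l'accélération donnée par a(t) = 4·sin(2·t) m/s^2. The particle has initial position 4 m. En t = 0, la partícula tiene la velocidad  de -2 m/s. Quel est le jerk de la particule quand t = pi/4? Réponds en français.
Nous devons dériver notre équation de l'accélération a(t) = 4·sin(2·t) 1 fois. En dérivant l'accélération, nous obtenons le jerk: j(t) = 8·cos(2·t). De l'équation du jerk j(t) = 8·cos(2·t), nous substituons t = pi/4 pour obtenir j = 0.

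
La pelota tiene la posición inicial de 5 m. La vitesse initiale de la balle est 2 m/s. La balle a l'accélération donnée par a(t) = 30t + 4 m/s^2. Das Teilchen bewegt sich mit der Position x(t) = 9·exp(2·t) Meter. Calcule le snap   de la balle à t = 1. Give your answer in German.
Um dies zu lösen, müssen wir 2 Ableitungen unserer Gleichung für die Beschleunigung a(t) = 30·t + 4 nehmen. Mit d/dt von a(t) finden wir j(t) = 30. Durch Ableiten von dem Ruck erhalten wir den Snap: s(t) = 0. Aus der Gleichung für den Snap s(t) = 0, setzen wir t = 1 ein und erhalten s = 0.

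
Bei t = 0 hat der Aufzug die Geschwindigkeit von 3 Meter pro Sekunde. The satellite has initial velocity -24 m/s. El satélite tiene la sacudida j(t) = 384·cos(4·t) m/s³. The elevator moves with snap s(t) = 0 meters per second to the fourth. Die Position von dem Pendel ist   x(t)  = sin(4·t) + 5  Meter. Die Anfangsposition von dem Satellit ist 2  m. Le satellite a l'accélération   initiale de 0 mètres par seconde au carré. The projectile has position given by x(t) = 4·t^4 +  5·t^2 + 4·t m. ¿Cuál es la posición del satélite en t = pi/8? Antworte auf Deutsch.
Wir müssen unsere Gleichung für den Ruck j(t) = 384·cos(4·t) 3-mal integrieren. Mit ∫j(t)dt und Anwendung von a(0) = 0, finden wir a(t) = 96·sin(4·t). Durch Integration von der Beschleunigung und Verwendung der Anfangsbedingung v(0) = -24, erhalten wir v(t) = -24·cos(4·t). Das Integral von der Geschwindigkeit, mit x(0) = 2, ergibt die Position: x(t) = 2 - 6·sin(4·t). Mit x(t) = 2 - 6·sin(4·t) und Einsetzen von t = pi/8, finden wir x = -4.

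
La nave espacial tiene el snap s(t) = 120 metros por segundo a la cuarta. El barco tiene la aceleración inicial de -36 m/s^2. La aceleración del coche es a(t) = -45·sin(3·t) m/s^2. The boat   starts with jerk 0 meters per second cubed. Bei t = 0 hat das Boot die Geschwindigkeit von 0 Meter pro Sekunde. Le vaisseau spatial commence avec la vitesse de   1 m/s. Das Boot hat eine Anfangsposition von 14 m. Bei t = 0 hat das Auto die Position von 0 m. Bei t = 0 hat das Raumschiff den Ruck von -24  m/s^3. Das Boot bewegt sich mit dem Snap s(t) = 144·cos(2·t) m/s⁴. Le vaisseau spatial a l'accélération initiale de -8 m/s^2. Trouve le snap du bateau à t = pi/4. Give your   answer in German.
Aus der Gleichung für den Snap s(t) = 144·cos(2·t), setzen wir t = pi/4 ein und erhalten s = 0.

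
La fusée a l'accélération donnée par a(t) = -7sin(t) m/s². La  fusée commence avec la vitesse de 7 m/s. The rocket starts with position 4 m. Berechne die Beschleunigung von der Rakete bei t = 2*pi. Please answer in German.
Mit a(t) = -7·sin(t) und Einsetzen von t = 2*pi, finden wir a = 0.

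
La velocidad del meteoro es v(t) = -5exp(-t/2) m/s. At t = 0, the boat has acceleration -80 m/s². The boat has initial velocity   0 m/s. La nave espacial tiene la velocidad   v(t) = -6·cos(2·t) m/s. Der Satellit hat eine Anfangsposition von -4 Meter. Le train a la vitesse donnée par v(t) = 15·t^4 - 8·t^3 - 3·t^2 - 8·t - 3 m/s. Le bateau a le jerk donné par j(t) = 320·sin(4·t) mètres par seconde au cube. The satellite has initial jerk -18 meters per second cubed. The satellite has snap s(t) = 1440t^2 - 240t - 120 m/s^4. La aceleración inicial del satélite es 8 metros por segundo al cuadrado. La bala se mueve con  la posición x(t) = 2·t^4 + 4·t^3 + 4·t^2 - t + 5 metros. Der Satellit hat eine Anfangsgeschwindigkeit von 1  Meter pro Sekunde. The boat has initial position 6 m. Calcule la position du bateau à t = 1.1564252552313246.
Nous devons intégrer notre équation du jerk j(t) = 320·sin(4·t) 3 fois. En prenant ∫j(t)dt et en appliquant a(0) = -80, nous trouvons a(t) = -80·cos(4·t). La primitive de l'accélération, avec v(0) = 0, donne la vitesse: v(t) = -20·sin(4·t). L'intégrale de la vitesse est la position. En utilisant x(0) = 6, nous obtenons x(t) = 5·cos(4·t) + 1. En utilisant x(t) = 5·cos(4·t) + 1 et en substituant t = 1.1564252552313246, nous trouvons x = 0.567102867827223.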